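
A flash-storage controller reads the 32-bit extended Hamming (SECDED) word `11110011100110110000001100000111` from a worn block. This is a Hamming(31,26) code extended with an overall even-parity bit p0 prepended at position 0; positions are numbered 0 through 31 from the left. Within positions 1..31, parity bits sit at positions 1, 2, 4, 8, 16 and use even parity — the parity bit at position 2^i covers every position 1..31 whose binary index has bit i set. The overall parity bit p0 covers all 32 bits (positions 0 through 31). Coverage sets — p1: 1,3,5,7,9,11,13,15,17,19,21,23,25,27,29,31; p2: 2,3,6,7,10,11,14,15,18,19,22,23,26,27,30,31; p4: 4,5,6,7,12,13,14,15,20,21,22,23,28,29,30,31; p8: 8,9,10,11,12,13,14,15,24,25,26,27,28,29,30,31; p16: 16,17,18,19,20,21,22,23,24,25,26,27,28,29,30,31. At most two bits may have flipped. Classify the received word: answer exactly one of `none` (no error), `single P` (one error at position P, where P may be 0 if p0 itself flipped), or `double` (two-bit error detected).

s1: b1⊕b3⊕b5⊕b7⊕b9⊕b11⊕b13⊕b15⊕b17⊕b19⊕b21⊕b23⊕b25⊕b27⊕b29⊕b31 = 1⊕1⊕0⊕1⊕0⊕1⊕0⊕1⊕0⊕0⊕0⊕1⊕0⊕0⊕1⊕1 = 0
s2: b2⊕b3⊕b6⊕b7⊕b10⊕b11⊕b14⊕b15⊕b18⊕b19⊕b22⊕b23⊕b26⊕b27⊕b30⊕b31 = 1⊕1⊕1⊕1⊕0⊕1⊕1⊕1⊕0⊕0⊕1⊕1⊕0⊕0⊕1⊕1 = 1
s4: b4⊕b5⊕b6⊕b7⊕b12⊕b13⊕b14⊕b15⊕b20⊕b21⊕b22⊕b23⊕b28⊕b29⊕b30⊕b31 = 0⊕0⊕1⊕1⊕1⊕0⊕1⊕1⊕0⊕0⊕1⊕1⊕0⊕1⊕1⊕1 = 0
s8: b8⊕b9⊕b10⊕b11⊕b12⊕b13⊕b14⊕b15⊕b24⊕b25⊕b26⊕b27⊕b28⊕b29⊕b30⊕b31 = 1⊕0⊕0⊕1⊕1⊕0⊕1⊕1⊕0⊕0⊕0⊕0⊕0⊕1⊕1⊕1 = 0
s16: b16⊕b17⊕b18⊕b19⊕b20⊕b21⊕b22⊕b23⊕b24⊕b25⊕b26⊕b27⊕b28⊕b29⊕b30⊕b31 = 0⊕0⊕0⊕0⊕0⊕0⊕1⊕1⊕0⊕0⊕0⊕0⊕0⊕1⊕1⊕1 = 1
Syndrome (s16...s1) = 10010 → position 18.
Overall parity (XOR of all 32 bits, including p0): 1⊕1⊕1⊕1⊕0⊕0⊕1⊕1⊕1⊕0⊕0⊕1⊕1⊕0⊕1⊕1⊕0⊕0⊕0⊕0⊕0⊕0⊕1⊕1⊕0⊕0⊕0⊕0⊕0⊕1⊕1⊕1 = 0
Overall=0, syndrome position=18 → double-bit error detected (uncorrectable).

double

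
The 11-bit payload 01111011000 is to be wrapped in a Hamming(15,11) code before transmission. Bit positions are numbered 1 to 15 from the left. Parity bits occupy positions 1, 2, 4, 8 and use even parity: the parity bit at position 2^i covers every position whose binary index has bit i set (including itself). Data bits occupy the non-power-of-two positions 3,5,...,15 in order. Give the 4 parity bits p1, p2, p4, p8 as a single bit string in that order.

0101

Place data bits at non-power-of-two positions: b3=0, b5=1, b6=1, b7=1, b9=1, b10=0, b11=1, b12=1, b13=0, b14=0, b15=0.
p1 = XOR of data positions {3,5,7,9,11,13,15} = 0⊕1⊕1⊕1⊕1⊕0⊕0 = 0
p2 = XOR of data positions {3,6,7,10,11,14,15} = 0⊕1⊕1⊕0⊕1⊕0⊕0 = 1
p4 = XOR of data positions {5,6,7,12,13,14,15} = 1⊕1⊕1⊕1⊕0⊕0⊕0 = 0
p8 = XOR of data positions {9,10,11,12,13,14,15} = 1⊕0⊕1⊕1⊕0⊕0⊕0 = 1
Parity bits p1,p2,p4,p8 = 0101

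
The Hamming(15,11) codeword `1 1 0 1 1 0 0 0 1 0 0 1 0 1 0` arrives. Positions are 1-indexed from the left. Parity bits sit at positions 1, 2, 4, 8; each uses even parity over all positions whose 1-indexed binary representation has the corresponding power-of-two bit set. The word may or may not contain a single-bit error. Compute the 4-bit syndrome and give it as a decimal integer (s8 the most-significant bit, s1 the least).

s1: b1⊕b3⊕b5⊕b7⊕b9⊕b11⊕b13⊕b15 = 1⊕0⊕1⊕0⊕1⊕0⊕0⊕0 = 1
s2: b2⊕b3⊕b6⊕b7⊕b10⊕b11⊕b14⊕b15 = 1⊕0⊕0⊕0⊕0⊕0⊕1⊕0 = 0
s4: b4⊕b5⊕b6⊕b7⊕b12⊕b13⊕b14⊕b15 = 1⊕1⊕0⊕0⊕1⊕0⊕1⊕0 = 0
s8: b8⊕b9⊕b10⊕b11⊕b12⊕b13⊕b14⊕b15 = 0⊕1⊕0⊕0⊕1⊕0⊕1⊕0 = 1
Syndrome (s8...s1) = 1001 → position 9.

9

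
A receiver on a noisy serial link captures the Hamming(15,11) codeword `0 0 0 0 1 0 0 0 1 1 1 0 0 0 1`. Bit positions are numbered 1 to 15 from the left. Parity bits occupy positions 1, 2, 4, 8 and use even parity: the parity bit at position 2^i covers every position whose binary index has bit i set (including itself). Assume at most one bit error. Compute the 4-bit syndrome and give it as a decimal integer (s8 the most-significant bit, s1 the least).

2

s1: b1⊕b3⊕b5⊕b7⊕b9⊕b11⊕b13⊕b15 = 0⊕0⊕1⊕0⊕1⊕1⊕0⊕1 = 0
s2: b2⊕b3⊕b6⊕b7⊕b10⊕b11⊕b14⊕b15 = 0⊕0⊕0⊕0⊕1⊕1⊕0⊕1 = 1
s4: b4⊕b5⊕b6⊕b7⊕b12⊕b13⊕b14⊕b15 = 0⊕1⊕0⊕0⊕0⊕0⊕0⊕1 = 0
s8: b8⊕b9⊕b10⊕b11⊕b12⊕b13⊕b14⊕b15 = 0⊕1⊕1⊕1⊕0⊕0⊕0⊕1 = 0
Syndrome (s8...s1) = 0010 → position 2.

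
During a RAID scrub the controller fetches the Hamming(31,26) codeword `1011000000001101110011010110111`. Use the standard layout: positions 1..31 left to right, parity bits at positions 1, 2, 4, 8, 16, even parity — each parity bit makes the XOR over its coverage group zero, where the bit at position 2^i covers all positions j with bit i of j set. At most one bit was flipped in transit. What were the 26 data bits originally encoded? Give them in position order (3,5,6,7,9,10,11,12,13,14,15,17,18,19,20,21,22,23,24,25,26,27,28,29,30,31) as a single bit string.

s1: b1⊕b3⊕b5⊕b7⊕b9⊕b11⊕b13⊕b15⊕b17⊕b19⊕b21⊕b23⊕b25⊕b27⊕b29⊕b31 = 1⊕1⊕0⊕0⊕0⊕0⊕1⊕0⊕1⊕0⊕1⊕0⊕0⊕1⊕1⊕1 = 0
s2: b2⊕b3⊕b6⊕b7⊕b10⊕b11⊕b14⊕b15⊕b18⊕b19⊕b22⊕b23⊕b26⊕b27⊕b30⊕b31 = 0⊕1⊕0⊕0⊕0⊕0⊕1⊕0⊕1⊕0⊕1⊕0⊕1⊕1⊕1⊕1 = 0
s4: b4⊕b5⊕b6⊕b7⊕b12⊕b13⊕b14⊕b15⊕b20⊕b21⊕b22⊕b23⊕b28⊕b29⊕b30⊕b31 = 1⊕0⊕0⊕0⊕0⊕1⊕1⊕0⊕0⊕1⊕1⊕0⊕0⊕1⊕1⊕1 = 0
s8: b8⊕b9⊕b10⊕b11⊕b12⊕b13⊕b14⊕b15⊕b24⊕b25⊕b26⊕b27⊕b28⊕b29⊕b30⊕b31 = 0⊕0⊕0⊕0⊕0⊕1⊕1⊕0⊕1⊕0⊕1⊕1⊕0⊕1⊕1⊕1 = 0
s16: b16⊕b17⊕b18⊕b19⊕b20⊕b21⊕b22⊕b23⊕b24⊕b25⊕b26⊕b27⊕b28⊕b29⊕b30⊕b31 = 1⊕1⊕1⊕0⊕0⊕1⊕1⊕0⊕1⊕0⊕1⊕1⊕0⊕1⊕1⊕1 = 1
Syndrome (s16...s1) = 10000 → position 16.
Flip bit 16: corrected codeword = 1011000000001100110011010110111
Data bits at positions 3,5,6,7,9,10,11,12,13,14,15,17,18,19,20,21,22,23,24,25,26,27,28,29,30,31: 10000000110110011010110111

10000000110110011010110111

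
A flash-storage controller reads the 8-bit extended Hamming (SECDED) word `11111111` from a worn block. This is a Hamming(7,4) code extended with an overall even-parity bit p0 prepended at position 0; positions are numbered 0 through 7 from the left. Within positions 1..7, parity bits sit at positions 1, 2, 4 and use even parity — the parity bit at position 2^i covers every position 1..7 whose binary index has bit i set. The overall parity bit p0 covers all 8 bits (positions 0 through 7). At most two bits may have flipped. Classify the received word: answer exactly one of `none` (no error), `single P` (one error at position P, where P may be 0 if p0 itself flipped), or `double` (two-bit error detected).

none

s1: b1⊕b3⊕b5⊕b7 = 1⊕1⊕1⊕1 = 0
s2: b2⊕b3⊕b6⊕b7 = 1⊕1⊕1⊕1 = 0
s4: b4⊕b5⊕b6⊕b7 = 1⊕1⊕1⊕1 = 0
Syndrome (s4...s1) = 000 → position 0 (no error).
Overall parity (XOR of all 8 bits, including p0): 1⊕1⊕1⊕1⊕1⊕1⊕1⊕1 = 0
Overall=0, syndrome position=0 → no error.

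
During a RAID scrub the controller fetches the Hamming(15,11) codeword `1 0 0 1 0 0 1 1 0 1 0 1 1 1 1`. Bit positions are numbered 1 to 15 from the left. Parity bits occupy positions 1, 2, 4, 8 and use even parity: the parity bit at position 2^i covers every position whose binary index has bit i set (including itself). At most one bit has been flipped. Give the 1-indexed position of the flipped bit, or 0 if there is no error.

s1: b1⊕b3⊕b5⊕b7⊕b9⊕b11⊕b13⊕b15 = 1⊕0⊕0⊕1⊕0⊕0⊕1⊕1 = 0
s2: b2⊕b3⊕b6⊕b7⊕b10⊕b11⊕b14⊕b15 = 0⊕0⊕0⊕1⊕1⊕0⊕1⊕1 = 0
s4: b4⊕b5⊕b6⊕b7⊕b12⊕b13⊕b14⊕b15 = 1⊕0⊕0⊕1⊕1⊕1⊕1⊕1 = 0
s8: b8⊕b9⊕b10⊕b11⊕b12⊕b13⊕b14⊕b15 = 1⊕0⊕1⊕0⊕1⊕1⊕1⊕1 = 0
Syndrome (s8...s1) = 0000 → position 0 (no error).

0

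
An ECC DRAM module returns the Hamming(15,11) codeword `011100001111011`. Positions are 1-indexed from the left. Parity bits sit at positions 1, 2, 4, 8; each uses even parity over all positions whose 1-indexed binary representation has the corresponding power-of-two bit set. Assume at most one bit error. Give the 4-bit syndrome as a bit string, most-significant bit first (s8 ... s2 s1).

s1: b1⊕b3⊕b5⊕b7⊕b9⊕b11⊕b13⊕b15 = 0⊕1⊕0⊕0⊕1⊕1⊕0⊕1 = 0
s2: b2⊕b3⊕b6⊕b7⊕b10⊕b11⊕b14⊕b15 = 1⊕1⊕0⊕0⊕1⊕1⊕1⊕1 = 0
s4: b4⊕b5⊕b6⊕b7⊕b12⊕b13⊕b14⊕b15 = 1⊕0⊕0⊕0⊕1⊕0⊕1⊕1 = 0
s8: b8⊕b9⊕b10⊕b11⊕b12⊕b13⊕b14⊕b15 = 0⊕1⊕1⊕1⊕1⊕0⊕1⊕1 = 0
Syndrome (s8...s1) = 0000 → position 0 (no error).

0000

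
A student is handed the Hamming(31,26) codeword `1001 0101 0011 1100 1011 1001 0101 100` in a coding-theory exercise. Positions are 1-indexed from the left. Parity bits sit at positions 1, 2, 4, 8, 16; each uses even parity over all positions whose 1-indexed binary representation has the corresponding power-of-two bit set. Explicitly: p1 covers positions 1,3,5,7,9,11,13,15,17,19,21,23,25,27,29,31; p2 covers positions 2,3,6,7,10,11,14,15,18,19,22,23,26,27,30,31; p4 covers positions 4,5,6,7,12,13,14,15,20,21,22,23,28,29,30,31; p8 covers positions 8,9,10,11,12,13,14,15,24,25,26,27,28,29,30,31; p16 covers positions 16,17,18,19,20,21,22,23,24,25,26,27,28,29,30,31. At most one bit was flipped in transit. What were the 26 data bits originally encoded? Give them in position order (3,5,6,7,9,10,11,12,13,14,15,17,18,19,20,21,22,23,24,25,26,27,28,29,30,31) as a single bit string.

00100011111101110010101100

s1: b1⊕b3⊕b5⊕b7⊕b9⊕b11⊕b13⊕b15⊕b17⊕b19⊕b21⊕b23⊕b25⊕b27⊕b29⊕b31 = 1⊕0⊕0⊕0⊕0⊕1⊕1⊕0⊕1⊕1⊕1⊕0⊕0⊕0⊕1⊕0 = 1
s2: b2⊕b3⊕b6⊕b7⊕b10⊕b11⊕b14⊕b15⊕b18⊕b19⊕b22⊕b23⊕b26⊕b27⊕b30⊕b31 = 0⊕0⊕1⊕0⊕0⊕1⊕1⊕0⊕0⊕1⊕0⊕0⊕1⊕0⊕0⊕0 = 1
s4: b4⊕b5⊕b6⊕b7⊕b12⊕b13⊕b14⊕b15⊕b20⊕b21⊕b22⊕b23⊕b28⊕b29⊕b30⊕b31 = 1⊕0⊕1⊕0⊕1⊕1⊕1⊕0⊕1⊕1⊕0⊕0⊕1⊕1⊕0⊕0 = 1
s8: b8⊕b9⊕b10⊕b11⊕b12⊕b13⊕b14⊕b15⊕b24⊕b25⊕b26⊕b27⊕b28⊕b29⊕b30⊕b31 = 1⊕0⊕0⊕1⊕1⊕1⊕1⊕0⊕1⊕0⊕1⊕0⊕1⊕1⊕0⊕0 = 1
s16: b16⊕b17⊕b18⊕b19⊕b20⊕b21⊕b22⊕b23⊕b24⊕b25⊕b26⊕b27⊕b28⊕b29⊕b30⊕b31 = 0⊕1⊕0⊕1⊕1⊕1⊕0⊕0⊕1⊕0⊕1⊕0⊕1⊕1⊕0⊕0 = 0
Syndrome (s16...s1) = 01111 → position 15.
Flip bit 15: corrected codeword = 1001010100111110101110010101100
Data bits at positions 3,5,6,7,9,10,11,12,13,14,15,17,18,19,20,21,22,23,24,25,26,27,28,29,30,31: 00100011111101110010101100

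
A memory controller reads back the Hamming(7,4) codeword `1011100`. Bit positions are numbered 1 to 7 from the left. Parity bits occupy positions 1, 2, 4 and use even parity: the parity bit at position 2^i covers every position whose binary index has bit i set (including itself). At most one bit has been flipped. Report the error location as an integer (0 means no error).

s1: b1⊕b3⊕b5⊕b7 = 1⊕1⊕1⊕0 = 1
s2: b2⊕b3⊕b6⊕b7 = 0⊕1⊕0⊕0 = 1
s4: b4⊕b5⊕b6⊕b7 = 1⊕1⊕0⊕0 = 0
Syndrome (s4...s1) = 011 → position 3.

3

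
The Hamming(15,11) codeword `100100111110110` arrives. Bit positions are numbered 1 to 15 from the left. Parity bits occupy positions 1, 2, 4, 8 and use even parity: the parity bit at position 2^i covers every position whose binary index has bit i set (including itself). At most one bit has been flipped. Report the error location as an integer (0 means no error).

s1: b1⊕b3⊕b5⊕b7⊕b9⊕b11⊕b13⊕b15 = 1⊕0⊕0⊕1⊕1⊕1⊕1⊕0 = 1
s2: b2⊕b3⊕b6⊕b7⊕b10⊕b11⊕b14⊕b15 = 0⊕0⊕0⊕1⊕1⊕1⊕1⊕0 = 0
s4: b4⊕b5⊕b6⊕b7⊕b12⊕b13⊕b14⊕b15 = 1⊕0⊕0⊕1⊕0⊕1⊕1⊕0 = 0
s8: b8⊕b9⊕b10⊕b11⊕b12⊕b13⊕b14⊕b15 = 1⊕1⊕1⊕1⊕0⊕1⊕1⊕0 = 0
Syndrome (s8...s1) = 0001 → position 1.

1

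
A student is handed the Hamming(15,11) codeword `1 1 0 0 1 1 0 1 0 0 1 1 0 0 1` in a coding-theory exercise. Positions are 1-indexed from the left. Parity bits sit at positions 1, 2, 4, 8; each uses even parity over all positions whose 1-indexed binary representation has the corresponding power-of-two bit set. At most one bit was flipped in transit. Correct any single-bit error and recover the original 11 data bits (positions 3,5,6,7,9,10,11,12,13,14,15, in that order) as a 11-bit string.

s1: b1⊕b3⊕b5⊕b7⊕b9⊕b11⊕b13⊕b15 = 1⊕0⊕1⊕0⊕0⊕1⊕0⊕1 = 0
s2: b2⊕b3⊕b6⊕b7⊕b10⊕b11⊕b14⊕b15 = 1⊕0⊕1⊕0⊕0⊕1⊕0⊕1 = 0
s4: b4⊕b5⊕b6⊕b7⊕b12⊕b13⊕b14⊕b15 = 0⊕1⊕1⊕0⊕1⊕0⊕0⊕1 = 0
s8: b8⊕b9⊕b10⊕b11⊕b12⊕b13⊕b14⊕b15 = 1⊕0⊕0⊕1⊕1⊕0⊕0⊕1 = 0
Syndrome (s8...s1) = 0000 → position 0 (no error).
No correction needed.
Data bits at positions 3,5,6,7,9,10,11,12,13,14,15: 01100011001

01100011001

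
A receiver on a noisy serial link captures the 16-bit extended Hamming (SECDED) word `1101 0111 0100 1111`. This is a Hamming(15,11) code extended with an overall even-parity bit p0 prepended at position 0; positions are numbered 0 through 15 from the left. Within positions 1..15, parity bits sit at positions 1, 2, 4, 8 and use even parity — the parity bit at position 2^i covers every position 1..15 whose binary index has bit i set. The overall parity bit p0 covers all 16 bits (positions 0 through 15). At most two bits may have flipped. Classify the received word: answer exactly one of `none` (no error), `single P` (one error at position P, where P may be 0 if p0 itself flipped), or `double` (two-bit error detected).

single 15

s1: b1⊕b3⊕b5⊕b7⊕b9⊕b11⊕b13⊕b15 = 1⊕1⊕1⊕1⊕1⊕0⊕1⊕1 = 1
s2: b2⊕b3⊕b6⊕b7⊕b10⊕b11⊕b14⊕b15 = 0⊕1⊕1⊕1⊕0⊕0⊕1⊕1 = 1
s4: b4⊕b5⊕b6⊕b7⊕b12⊕b13⊕b14⊕b15 = 0⊕1⊕1⊕1⊕1⊕1⊕1⊕1 = 1
s8: b8⊕b9⊕b10⊕b11⊕b12⊕b13⊕b14⊕b15 = 0⊕1⊕0⊕0⊕1⊕1⊕1⊕1 = 1
Syndrome (s8...s1) = 1111 → position 15.
Overall parity (XOR of all 16 bits, including p0): 1⊕1⊕0⊕1⊕0⊕1⊕1⊕1⊕0⊕1⊕0⊕0⊕1⊕1⊕1⊕1 = 1
Overall=1, syndrome position=15 → single-bit error at position 15.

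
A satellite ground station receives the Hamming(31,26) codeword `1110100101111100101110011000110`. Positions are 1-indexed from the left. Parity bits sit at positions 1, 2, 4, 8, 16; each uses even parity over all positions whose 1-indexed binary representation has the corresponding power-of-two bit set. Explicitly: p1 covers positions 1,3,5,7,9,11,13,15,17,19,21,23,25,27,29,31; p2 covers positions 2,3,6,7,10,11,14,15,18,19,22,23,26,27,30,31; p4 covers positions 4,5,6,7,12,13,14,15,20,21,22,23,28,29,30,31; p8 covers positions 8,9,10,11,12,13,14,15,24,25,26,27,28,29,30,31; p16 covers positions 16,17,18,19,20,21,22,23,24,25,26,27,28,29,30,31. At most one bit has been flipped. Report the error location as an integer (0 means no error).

2

s1: b1⊕b3⊕b5⊕b7⊕b9⊕b11⊕b13⊕b15⊕b17⊕b19⊕b21⊕b23⊕b25⊕b27⊕b29⊕b31 = 1⊕1⊕1⊕0⊕0⊕1⊕1⊕0⊕1⊕1⊕1⊕0⊕1⊕0⊕1⊕0 = 0
s2: b2⊕b3⊕b6⊕b7⊕b10⊕b11⊕b14⊕b15⊕b18⊕b19⊕b22⊕b23⊕b26⊕b27⊕b30⊕b31 = 1⊕1⊕0⊕0⊕1⊕1⊕1⊕0⊕0⊕1⊕0⊕0⊕0⊕0⊕1⊕0 = 1
s4: b4⊕b5⊕b6⊕b7⊕b12⊕b13⊕b14⊕b15⊕b20⊕b21⊕b22⊕b23⊕b28⊕b29⊕b30⊕b31 = 0⊕1⊕0⊕0⊕1⊕1⊕1⊕0⊕1⊕1⊕0⊕0⊕0⊕1⊕1⊕0 = 0
s8: b8⊕b9⊕b10⊕b11⊕b12⊕b13⊕b14⊕b15⊕b24⊕b25⊕b26⊕b27⊕b28⊕b29⊕b30⊕b31 = 1⊕0⊕1⊕1⊕1⊕1⊕1⊕0⊕1⊕1⊕0⊕0⊕0⊕1⊕1⊕0 = 0
s16: b16⊕b17⊕b18⊕b19⊕b20⊕b21⊕b22⊕b23⊕b24⊕b25⊕b26⊕b27⊕b28⊕b29⊕b30⊕b31 = 0⊕1⊕0⊕1⊕1⊕1⊕0⊕0⊕1⊕1⊕0⊕0⊕0⊕1⊕1⊕0 = 0
Syndrome (s16...s1) = 00010 → position 2.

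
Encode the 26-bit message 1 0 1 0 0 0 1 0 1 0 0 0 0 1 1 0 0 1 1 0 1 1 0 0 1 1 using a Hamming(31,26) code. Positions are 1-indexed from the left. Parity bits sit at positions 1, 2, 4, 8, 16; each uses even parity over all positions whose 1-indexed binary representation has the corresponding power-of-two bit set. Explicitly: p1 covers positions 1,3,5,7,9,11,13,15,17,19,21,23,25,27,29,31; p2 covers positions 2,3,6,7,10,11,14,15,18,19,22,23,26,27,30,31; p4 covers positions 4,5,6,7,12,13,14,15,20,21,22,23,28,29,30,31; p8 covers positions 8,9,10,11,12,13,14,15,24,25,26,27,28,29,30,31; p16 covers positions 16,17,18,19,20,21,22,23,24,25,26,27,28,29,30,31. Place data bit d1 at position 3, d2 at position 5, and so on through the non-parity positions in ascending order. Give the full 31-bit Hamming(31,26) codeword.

Place data bits at non-power-of-two positions: b3=1, b5=0, b6=1, b7=0, b9=0, b10=0, b11=1, b12=0, b13=1, b14=0, b15=0, b17=0, b18=0, b19=1, b20=1, b21=0, b22=0, b23=1, b24=1, b25=0, b26=1, b27=1, b28=0, b29=0, b30=1, b31=1.
p1 = XOR of data positions {3,5,7,9,11,13,15,17,19,21,23,25,27,29,31} = 1⊕0⊕0⊕0⊕1⊕1⊕0⊕0⊕1⊕0⊕1⊕0⊕1⊕0⊕1 = 1
p2 = XOR of data positions {3,6,7,10,11,14,15,18,19,22,23,26,27,30,31} = 1⊕1⊕0⊕0⊕1⊕0⊕0⊕0⊕1⊕0⊕1⊕1⊕1⊕1⊕1 = 1
p4 = XOR of data positions {5,6,7,12,13,14,15,20,21,22,23,28,29,30,31} = 0⊕1⊕0⊕0⊕1⊕0⊕0⊕1⊕0⊕0⊕1⊕0⊕0⊕1⊕1 = 0
p8 = XOR of data positions {9,10,11,12,13,14,15,24,25,26,27,28,29,30,31} = 0⊕0⊕1⊕0⊕1⊕0⊕0⊕1⊕0⊕1⊕1⊕0⊕0⊕1⊕1 = 1
p16 = XOR of data positions {17,18,19,20,21,22,23,24,25,26,27,28,29,30,31} = 0⊕0⊕1⊕1⊕0⊕0⊕1⊕1⊕0⊕1⊕1⊕0⊕0⊕1⊕1 = 0
Codeword b1..b31 = 1110010100101000001100110110011

1110010100101000001100110110011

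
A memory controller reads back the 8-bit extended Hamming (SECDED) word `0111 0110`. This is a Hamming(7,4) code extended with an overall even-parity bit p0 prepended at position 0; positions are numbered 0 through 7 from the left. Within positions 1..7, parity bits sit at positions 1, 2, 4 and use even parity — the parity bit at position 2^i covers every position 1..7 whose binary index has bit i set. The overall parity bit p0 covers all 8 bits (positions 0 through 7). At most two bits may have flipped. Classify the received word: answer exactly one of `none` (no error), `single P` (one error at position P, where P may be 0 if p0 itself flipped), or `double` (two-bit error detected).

single 3

s1: b1⊕b3⊕b5⊕b7 = 1⊕1⊕1⊕0 = 1
s2: b2⊕b3⊕b6⊕b7 = 1⊕1⊕1⊕0 = 1
s4: b4⊕b5⊕b6⊕b7 = 0⊕1⊕1⊕0 = 0
Syndrome (s4...s1) = 011 → position 3.
Overall parity (XOR of all 8 bits, including p0): 0⊕1⊕1⊕1⊕0⊕1⊕1⊕0 = 1
Overall=1, syndrome position=3 → single-bit error at position 3.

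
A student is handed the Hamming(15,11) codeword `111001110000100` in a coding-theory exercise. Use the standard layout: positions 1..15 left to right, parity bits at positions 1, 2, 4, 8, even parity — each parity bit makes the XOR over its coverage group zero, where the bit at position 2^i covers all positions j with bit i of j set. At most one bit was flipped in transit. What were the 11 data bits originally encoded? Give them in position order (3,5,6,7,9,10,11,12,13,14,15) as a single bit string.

10110000100

s1: b1⊕b3⊕b5⊕b7⊕b9⊕b11⊕b13⊕b15 = 1⊕1⊕0⊕1⊕0⊕0⊕1⊕0 = 0
s2: b2⊕b3⊕b6⊕b7⊕b10⊕b11⊕b14⊕b15 = 1⊕1⊕1⊕1⊕0⊕0⊕0⊕0 = 0
s4: b4⊕b5⊕b6⊕b7⊕b12⊕b13⊕b14⊕b15 = 0⊕0⊕1⊕1⊕0⊕1⊕0⊕0 = 1
s8: b8⊕b9⊕b10⊕b11⊕b12⊕b13⊕b14⊕b15 = 1⊕0⊕0⊕0⊕0⊕1⊕0⊕0 = 0
Syndrome (s8...s1) = 0100 → position 4.
Flip bit 4: corrected codeword = 111101110000100
Data bits at positions 3,5,6,7,9,10,11,12,13,14,15: 10110000100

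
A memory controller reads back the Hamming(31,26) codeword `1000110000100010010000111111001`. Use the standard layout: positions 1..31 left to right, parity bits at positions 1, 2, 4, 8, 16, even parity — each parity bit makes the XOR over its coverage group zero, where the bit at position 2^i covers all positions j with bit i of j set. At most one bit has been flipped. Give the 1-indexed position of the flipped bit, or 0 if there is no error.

s1: b1⊕b3⊕b5⊕b7⊕b9⊕b11⊕b13⊕b15⊕b17⊕b19⊕b21⊕b23⊕b25⊕b27⊕b29⊕b31 = 1⊕0⊕1⊕0⊕0⊕1⊕0⊕1⊕0⊕0⊕0⊕1⊕1⊕1⊕0⊕1 = 0
s2: b2⊕b3⊕b6⊕b7⊕b10⊕b11⊕b14⊕b15⊕b18⊕b19⊕b22⊕b23⊕b26⊕b27⊕b30⊕b31 = 0⊕0⊕1⊕0⊕0⊕1⊕0⊕1⊕1⊕0⊕0⊕1⊕1⊕1⊕0⊕1 = 0
s4: b4⊕b5⊕b6⊕b7⊕b12⊕b13⊕b14⊕b15⊕b20⊕b21⊕b22⊕b23⊕b28⊕b29⊕b30⊕b31 = 0⊕1⊕1⊕0⊕0⊕0⊕0⊕1⊕0⊕0⊕0⊕1⊕1⊕0⊕0⊕1 = 0
s8: b8⊕b9⊕b10⊕b11⊕b12⊕b13⊕b14⊕b15⊕b24⊕b25⊕b26⊕b27⊕b28⊕b29⊕b30⊕b31 = 0⊕0⊕0⊕1⊕0⊕0⊕0⊕1⊕1⊕1⊕1⊕1⊕1⊕0⊕0⊕1 = 0
s16: b16⊕b17⊕b18⊕b19⊕b20⊕b21⊕b22⊕b23⊕b24⊕b25⊕b26⊕b27⊕b28⊕b29⊕b30⊕b31 = 0⊕0⊕1⊕0⊕0⊕0⊕0⊕1⊕1⊕1⊕1⊕1⊕1⊕0⊕0⊕1 = 0
Syndrome (s16...s1) = 00000 → position 0 (no error).

0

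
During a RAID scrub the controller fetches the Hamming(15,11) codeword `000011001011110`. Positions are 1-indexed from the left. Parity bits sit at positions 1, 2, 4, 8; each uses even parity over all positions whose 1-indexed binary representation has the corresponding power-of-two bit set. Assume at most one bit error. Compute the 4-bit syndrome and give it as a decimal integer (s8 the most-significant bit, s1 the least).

s1: b1⊕b3⊕b5⊕b7⊕b9⊕b11⊕b13⊕b15 = 0⊕0⊕1⊕0⊕1⊕1⊕1⊕0 = 0
s2: b2⊕b3⊕b6⊕b7⊕b10⊕b11⊕b14⊕b15 = 0⊕0⊕1⊕0⊕0⊕1⊕1⊕0 = 1
s4: b4⊕b5⊕b6⊕b7⊕b12⊕b13⊕b14⊕b15 = 0⊕1⊕1⊕0⊕1⊕1⊕1⊕0 = 1
s8: b8⊕b9⊕b10⊕b11⊕b12⊕b13⊕b14⊕b15 = 0⊕1⊕0⊕1⊕1⊕1⊕1⊕0 = 1
Syndrome (s8...s1) = 1110 → position 14.

14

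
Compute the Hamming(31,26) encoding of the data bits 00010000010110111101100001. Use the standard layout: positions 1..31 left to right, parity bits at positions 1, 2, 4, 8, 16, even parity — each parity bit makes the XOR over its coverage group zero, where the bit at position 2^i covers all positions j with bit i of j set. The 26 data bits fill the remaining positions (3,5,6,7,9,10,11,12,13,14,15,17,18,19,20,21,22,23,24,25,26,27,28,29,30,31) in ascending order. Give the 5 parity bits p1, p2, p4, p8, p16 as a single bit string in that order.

Place data bits at non-power-of-two positions: b3=0, b5=0, b6=0, b7=1, b9=0, b10=0, b11=0, b12=0, b13=0, b14=1, b15=0, b17=1, b18=1, b19=0, b20=1, b21=1, b22=1, b23=1, b24=0, b25=1, b26=1, b27=0, b28=0, b29=0, b30=0, b31=1.
p1 = XOR of data positions {3,5,7,9,11,13,15,17,19,21,23,25,27,29,31} = 0⊕0⊕1⊕0⊕0⊕0⊕0⊕1⊕0⊕1⊕1⊕1⊕0⊕0⊕1 = 0
p2 = XOR of data positions {3,6,7,10,11,14,15,18,19,22,23,26,27,30,31} = 0⊕0⊕1⊕0⊕0⊕1⊕0⊕1⊕0⊕1⊕1⊕1⊕0⊕0⊕1 = 1
p4 = XOR of data positions {5,6,7,12,13,14,15,20,21,22,23,28,29,30,31} = 0⊕0⊕1⊕0⊕0⊕1⊕0⊕1⊕1⊕1⊕1⊕0⊕0⊕0⊕1 = 1
p8 = XOR of data positions {9,10,11,12,13,14,15,24,25,26,27,28,29,30,31} = 0⊕0⊕0⊕0⊕0⊕1⊕0⊕0⊕1⊕1⊕0⊕0⊕0⊕0⊕1 = 0
p16 = XOR of data positions {17,18,19,20,21,22,23,24,25,26,27,28,29,30,31} = 1⊕1⊕0⊕1⊕1⊕1⊕1⊕0⊕1⊕1⊕0⊕0⊕0⊕0⊕1 = 1
Parity bits p1,p2,p4,p8,p16 = 01101

01101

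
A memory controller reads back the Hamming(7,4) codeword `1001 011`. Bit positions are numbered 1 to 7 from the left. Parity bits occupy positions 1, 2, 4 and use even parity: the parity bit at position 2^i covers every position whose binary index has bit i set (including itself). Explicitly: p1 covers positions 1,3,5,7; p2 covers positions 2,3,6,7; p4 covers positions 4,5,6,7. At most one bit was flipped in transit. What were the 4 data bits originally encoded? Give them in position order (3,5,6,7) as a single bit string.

s1: b1⊕b3⊕b5⊕b7 = 1⊕0⊕0⊕1 = 0
s2: b2⊕b3⊕b6⊕b7 = 0⊕0⊕1⊕1 = 0
s4: b4⊕b5⊕b6⊕b7 = 1⊕0⊕1⊕1 = 1
Syndrome (s4...s1) = 100 → position 4.
Flip bit 4: corrected codeword = 1000011
Data bits at positions 3,5,6,7: 0011

0011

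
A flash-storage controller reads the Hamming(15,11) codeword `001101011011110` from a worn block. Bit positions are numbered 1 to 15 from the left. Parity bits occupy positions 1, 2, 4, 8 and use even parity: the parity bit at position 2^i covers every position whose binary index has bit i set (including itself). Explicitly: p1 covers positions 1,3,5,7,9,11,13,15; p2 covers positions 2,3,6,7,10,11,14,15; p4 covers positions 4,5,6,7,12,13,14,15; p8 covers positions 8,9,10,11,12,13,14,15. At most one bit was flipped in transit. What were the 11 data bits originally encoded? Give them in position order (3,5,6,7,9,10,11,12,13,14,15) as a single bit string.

10101011110

s1: b1⊕b3⊕b5⊕b7⊕b9⊕b11⊕b13⊕b15 = 0⊕1⊕0⊕0⊕1⊕1⊕1⊕0 = 0
s2: b2⊕b3⊕b6⊕b7⊕b10⊕b11⊕b14⊕b15 = 0⊕1⊕1⊕0⊕0⊕1⊕1⊕0 = 0
s4: b4⊕b5⊕b6⊕b7⊕b12⊕b13⊕b14⊕b15 = 1⊕0⊕1⊕0⊕1⊕1⊕1⊕0 = 1
s8: b8⊕b9⊕b10⊕b11⊕b12⊕b13⊕b14⊕b15 = 1⊕1⊕0⊕1⊕1⊕1⊕1⊕0 = 0
Syndrome (s8...s1) = 0100 → position 4.
Flip bit 4: corrected codeword = 001001011011110
Data bits at positions 3,5,6,7,9,10,11,12,13,14,15: 10101011110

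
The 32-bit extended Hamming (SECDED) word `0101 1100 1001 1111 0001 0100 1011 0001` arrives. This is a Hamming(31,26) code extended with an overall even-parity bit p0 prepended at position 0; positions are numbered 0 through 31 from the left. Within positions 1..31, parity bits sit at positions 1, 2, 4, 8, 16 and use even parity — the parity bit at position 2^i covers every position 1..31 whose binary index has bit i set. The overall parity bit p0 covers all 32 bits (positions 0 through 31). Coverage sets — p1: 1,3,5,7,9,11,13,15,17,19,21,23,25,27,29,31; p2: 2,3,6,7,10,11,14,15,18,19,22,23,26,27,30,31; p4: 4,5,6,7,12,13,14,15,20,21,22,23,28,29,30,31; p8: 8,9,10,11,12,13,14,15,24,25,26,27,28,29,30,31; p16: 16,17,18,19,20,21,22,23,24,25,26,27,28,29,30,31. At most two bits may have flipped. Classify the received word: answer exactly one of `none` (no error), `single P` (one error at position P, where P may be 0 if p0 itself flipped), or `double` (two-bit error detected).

s1: b1⊕b3⊕b5⊕b7⊕b9⊕b11⊕b13⊕b15⊕b17⊕b19⊕b21⊕b23⊕b25⊕b27⊕b29⊕b31 = 1⊕1⊕1⊕0⊕0⊕1⊕1⊕1⊕0⊕1⊕1⊕0⊕0⊕1⊕0⊕1 = 0
s2: b2⊕b3⊕b6⊕b7⊕b10⊕b11⊕b14⊕b15⊕b18⊕b19⊕b22⊕b23⊕b26⊕b27⊕b30⊕b31 = 0⊕1⊕0⊕0⊕0⊕1⊕1⊕1⊕0⊕1⊕0⊕0⊕1⊕1⊕0⊕1 = 0
s4: b4⊕b5⊕b6⊕b7⊕b12⊕b13⊕b14⊕b15⊕b20⊕b21⊕b22⊕b23⊕b28⊕b29⊕b30⊕b31 = 1⊕1⊕0⊕0⊕1⊕1⊕1⊕1⊕0⊕1⊕0⊕0⊕0⊕0⊕0⊕1 = 0
s8: b8⊕b9⊕b10⊕b11⊕b12⊕b13⊕b14⊕b15⊕b24⊕b25⊕b26⊕b27⊕b28⊕b29⊕b30⊕b31 = 1⊕0⊕0⊕1⊕1⊕1⊕1⊕1⊕1⊕0⊕1⊕1⊕0⊕0⊕0⊕1 = 0
s16: b16⊕b17⊕b18⊕b19⊕b20⊕b21⊕b22⊕b23⊕b24⊕b25⊕b26⊕b27⊕b28⊕b29⊕b30⊕b31 = 0⊕0⊕0⊕1⊕0⊕1⊕0⊕0⊕1⊕0⊕1⊕1⊕0⊕0⊕0⊕1 = 0
Syndrome (s16...s1) = 00000 → position 0 (no error).
Overall parity (XOR of all 32 bits, including p0): 0⊕1⊕0⊕1⊕1⊕1⊕0⊕0⊕1⊕0⊕0⊕1⊕1⊕1⊕1⊕1⊕0⊕0⊕0⊕1⊕0⊕1⊕0⊕0⊕1⊕0⊕1⊕1⊕0⊕0⊕0⊕1 = 0
Overall=0, syndrome position=0 → no error.

none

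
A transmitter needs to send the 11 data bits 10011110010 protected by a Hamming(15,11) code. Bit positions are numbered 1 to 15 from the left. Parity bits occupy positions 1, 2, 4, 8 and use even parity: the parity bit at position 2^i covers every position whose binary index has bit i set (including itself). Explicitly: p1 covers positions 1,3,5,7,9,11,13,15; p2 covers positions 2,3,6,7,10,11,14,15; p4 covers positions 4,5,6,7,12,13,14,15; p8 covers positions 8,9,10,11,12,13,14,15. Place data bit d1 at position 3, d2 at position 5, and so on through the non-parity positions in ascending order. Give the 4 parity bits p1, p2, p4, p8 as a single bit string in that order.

0100

Place data bits at non-power-of-two positions: b3=1, b5=0, b6=0, b7=1, b9=1, b10=1, b11=1, b12=0, b13=0, b14=1, b15=0.
p1 = XOR of data positions {3,5,7,9,11,13,15} = 1⊕0⊕1⊕1⊕1⊕0⊕0 = 0
p2 = XOR of data positions {3,6,7,10,11,14,15} = 1⊕0⊕1⊕1⊕1⊕1⊕0 = 1
p4 = XOR of data positions {5,6,7,12,13,14,15} = 0⊕0⊕1⊕0⊕0⊕1⊕0 = 0
p8 = XOR of data positions {9,10,11,12,13,14,15} = 1⊕1⊕1⊕0⊕0⊕1⊕0 = 0
Parity bits p1,p2,p4,p8 = 0100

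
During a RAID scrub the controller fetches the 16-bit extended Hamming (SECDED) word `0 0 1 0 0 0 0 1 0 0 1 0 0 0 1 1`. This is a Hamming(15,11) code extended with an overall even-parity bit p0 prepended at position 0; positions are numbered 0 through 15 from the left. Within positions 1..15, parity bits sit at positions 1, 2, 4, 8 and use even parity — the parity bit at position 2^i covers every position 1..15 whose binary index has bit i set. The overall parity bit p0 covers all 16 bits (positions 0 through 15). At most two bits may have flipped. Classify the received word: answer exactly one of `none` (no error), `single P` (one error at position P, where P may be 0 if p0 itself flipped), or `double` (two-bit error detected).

s1: b1⊕b3⊕b5⊕b7⊕b9⊕b11⊕b13⊕b15 = 0⊕0⊕0⊕1⊕0⊕0⊕0⊕1 = 0
s2: b2⊕b3⊕b6⊕b7⊕b10⊕b11⊕b14⊕b15 = 1⊕0⊕0⊕1⊕1⊕0⊕1⊕1 = 1
s4: b4⊕b5⊕b6⊕b7⊕b12⊕b13⊕b14⊕b15 = 0⊕0⊕0⊕1⊕0⊕0⊕1⊕1 = 1
s8: b8⊕b9⊕b10⊕b11⊕b12⊕b13⊕b14⊕b15 = 0⊕0⊕1⊕0⊕0⊕0⊕1⊕1 = 1
Syndrome (s8...s1) = 1110 → position 14.
Overall parity (XOR of all 16 bits, including p0): 0⊕0⊕1⊕0⊕0⊕0⊕0⊕1⊕0⊕0⊕1⊕0⊕0⊕0⊕1⊕1 = 1
Overall=1, syndrome position=14 → single-bit error at position 14.

single 14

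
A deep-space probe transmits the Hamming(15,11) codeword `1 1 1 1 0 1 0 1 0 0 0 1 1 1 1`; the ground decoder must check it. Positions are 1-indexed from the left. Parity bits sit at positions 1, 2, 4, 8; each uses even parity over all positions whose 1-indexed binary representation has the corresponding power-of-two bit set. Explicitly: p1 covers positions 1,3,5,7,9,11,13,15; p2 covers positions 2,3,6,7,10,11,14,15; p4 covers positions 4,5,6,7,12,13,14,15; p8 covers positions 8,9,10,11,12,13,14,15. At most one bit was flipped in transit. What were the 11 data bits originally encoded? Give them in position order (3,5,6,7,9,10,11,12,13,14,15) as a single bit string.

10100101111

s1: b1⊕b3⊕b5⊕b7⊕b9⊕b11⊕b13⊕b15 = 1⊕1⊕0⊕0⊕0⊕0⊕1⊕1 = 0
s2: b2⊕b3⊕b6⊕b7⊕b10⊕b11⊕b14⊕b15 = 1⊕1⊕1⊕0⊕0⊕0⊕1⊕1 = 1
s4: b4⊕b5⊕b6⊕b7⊕b12⊕b13⊕b14⊕b15 = 1⊕0⊕1⊕0⊕1⊕1⊕1⊕1 = 0
s8: b8⊕b9⊕b10⊕b11⊕b12⊕b13⊕b14⊕b15 = 1⊕0⊕0⊕0⊕1⊕1⊕1⊕1 = 1
Syndrome (s8...s1) = 1010 → position 10.
Flip bit 10: corrected codeword = 111101010101111
Data bits at positions 3,5,6,7,9,10,11,12,13,14,15: 10100101111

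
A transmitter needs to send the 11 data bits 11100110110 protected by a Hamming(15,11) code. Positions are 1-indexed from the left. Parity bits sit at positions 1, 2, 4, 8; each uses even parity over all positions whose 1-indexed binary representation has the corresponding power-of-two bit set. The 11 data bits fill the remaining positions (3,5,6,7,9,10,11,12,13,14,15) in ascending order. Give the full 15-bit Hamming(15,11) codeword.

Place data bits at non-power-of-two positions: b3=1, b5=1, b6=1, b7=0, b9=0, b10=1, b11=1, b12=0, b13=1, b14=1, b15=0.
p1 = XOR of data positions {3,5,7,9,11,13,15} = 1⊕1⊕0⊕0⊕1⊕1⊕0 = 0
p2 = XOR of data positions {3,6,7,10,11,14,15} = 1⊕1⊕0⊕1⊕1⊕1⊕0 = 1
p4 = XOR of data positions {5,6,7,12,13,14,15} = 1⊕1⊕0⊕0⊕1⊕1⊕0 = 0
p8 = XOR of data positions {9,10,11,12,13,14,15} = 0⊕1⊕1⊕0⊕1⊕1⊕0 = 0
Codeword b1..b15 = 011011000110110

011011000110110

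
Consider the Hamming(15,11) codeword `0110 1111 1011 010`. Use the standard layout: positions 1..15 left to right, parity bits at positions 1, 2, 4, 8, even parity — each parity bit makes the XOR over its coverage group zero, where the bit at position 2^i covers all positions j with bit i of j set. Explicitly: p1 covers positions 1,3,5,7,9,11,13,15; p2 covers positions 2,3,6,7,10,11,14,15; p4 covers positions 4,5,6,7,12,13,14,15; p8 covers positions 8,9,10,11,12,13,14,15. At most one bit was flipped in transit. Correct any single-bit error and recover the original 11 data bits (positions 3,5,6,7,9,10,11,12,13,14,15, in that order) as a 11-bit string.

11111011110

s1: b1⊕b3⊕b5⊕b7⊕b9⊕b11⊕b13⊕b15 = 0⊕1⊕1⊕1⊕1⊕1⊕0⊕0 = 1
s2: b2⊕b3⊕b6⊕b7⊕b10⊕b11⊕b14⊕b15 = 1⊕1⊕1⊕1⊕0⊕1⊕1⊕0 = 0
s4: b4⊕b5⊕b6⊕b7⊕b12⊕b13⊕b14⊕b15 = 0⊕1⊕1⊕1⊕1⊕0⊕1⊕0 = 1
s8: b8⊕b9⊕b10⊕b11⊕b12⊕b13⊕b14⊕b15 = 1⊕1⊕0⊕1⊕1⊕0⊕1⊕0 = 1
Syndrome (s8...s1) = 1101 → position 13.
Flip bit 13: corrected codeword = 011011111011110
Data bits at positions 3,5,6,7,9,10,11,12,13,14,15: 11111011110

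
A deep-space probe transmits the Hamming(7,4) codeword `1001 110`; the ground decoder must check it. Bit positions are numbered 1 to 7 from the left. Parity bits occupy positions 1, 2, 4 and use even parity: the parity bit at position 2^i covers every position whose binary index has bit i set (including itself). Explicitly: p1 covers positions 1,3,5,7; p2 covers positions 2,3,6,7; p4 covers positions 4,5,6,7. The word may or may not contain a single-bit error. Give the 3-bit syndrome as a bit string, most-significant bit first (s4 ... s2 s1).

110

s1: b1⊕b3⊕b5⊕b7 = 1⊕0⊕1⊕0 = 0
s2: b2⊕b3⊕b6⊕b7 = 0⊕0⊕1⊕0 = 1
s4: b4⊕b5⊕b6⊕b7 = 1⊕1⊕1⊕0 = 1
Syndrome (s4...s1) = 110 → position 6.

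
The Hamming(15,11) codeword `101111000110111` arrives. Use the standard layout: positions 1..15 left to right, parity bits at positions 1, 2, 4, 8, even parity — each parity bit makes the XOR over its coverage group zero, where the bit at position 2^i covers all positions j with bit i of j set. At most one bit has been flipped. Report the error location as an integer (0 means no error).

s1: b1⊕b3⊕b5⊕b7⊕b9⊕b11⊕b13⊕b15 = 1⊕1⊕1⊕0⊕0⊕1⊕1⊕1 = 0
s2: b2⊕b3⊕b6⊕b7⊕b10⊕b11⊕b14⊕b15 = 0⊕1⊕1⊕0⊕1⊕1⊕1⊕1 = 0
s4: b4⊕b5⊕b6⊕b7⊕b12⊕b13⊕b14⊕b15 = 1⊕1⊕1⊕0⊕0⊕1⊕1⊕1 = 0
s8: b8⊕b9⊕b10⊕b11⊕b12⊕b13⊕b14⊕b15 = 0⊕0⊕1⊕1⊕0⊕1⊕1⊕1 = 1
Syndrome (s8...s1) = 1000 → position 8.

8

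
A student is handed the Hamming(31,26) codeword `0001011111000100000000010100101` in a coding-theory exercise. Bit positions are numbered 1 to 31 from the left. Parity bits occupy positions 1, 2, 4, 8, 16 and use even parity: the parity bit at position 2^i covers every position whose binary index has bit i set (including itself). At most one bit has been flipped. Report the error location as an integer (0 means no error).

0

s1: b1⊕b3⊕b5⊕b7⊕b9⊕b11⊕b13⊕b15⊕b17⊕b19⊕b21⊕b23⊕b25⊕b27⊕b29⊕b31 = 0⊕0⊕0⊕1⊕1⊕0⊕0⊕0⊕0⊕0⊕0⊕0⊕0⊕0⊕1⊕1 = 0
s2: b2⊕b3⊕b6⊕b7⊕b10⊕b11⊕b14⊕b15⊕b18⊕b19⊕b22⊕b23⊕b26⊕b27⊕b30⊕b31 = 0⊕0⊕1⊕1⊕1⊕0⊕1⊕0⊕0⊕0⊕0⊕0⊕1⊕0⊕0⊕1 = 0
s4: b4⊕b5⊕b6⊕b7⊕b12⊕b13⊕b14⊕b15⊕b20⊕b21⊕b22⊕b23⊕b28⊕b29⊕b30⊕b31 = 1⊕0⊕1⊕1⊕0⊕0⊕1⊕0⊕0⊕0⊕0⊕0⊕0⊕1⊕0⊕1 = 0
s8: b8⊕b9⊕b10⊕b11⊕b12⊕b13⊕b14⊕b15⊕b24⊕b25⊕b26⊕b27⊕b28⊕b29⊕b30⊕b31 = 1⊕1⊕1⊕0⊕0⊕0⊕1⊕0⊕1⊕0⊕1⊕0⊕0⊕1⊕0⊕1 = 0
s16: b16⊕b17⊕b18⊕b19⊕b20⊕b21⊕b22⊕b23⊕b24⊕b25⊕b26⊕b27⊕b28⊕b29⊕b30⊕b31 = 0⊕0⊕0⊕0⊕0⊕0⊕0⊕0⊕1⊕0⊕1⊕0⊕0⊕1⊕0⊕1 = 0
Syndrome (s16...s1) = 00000 → position 0 (no error).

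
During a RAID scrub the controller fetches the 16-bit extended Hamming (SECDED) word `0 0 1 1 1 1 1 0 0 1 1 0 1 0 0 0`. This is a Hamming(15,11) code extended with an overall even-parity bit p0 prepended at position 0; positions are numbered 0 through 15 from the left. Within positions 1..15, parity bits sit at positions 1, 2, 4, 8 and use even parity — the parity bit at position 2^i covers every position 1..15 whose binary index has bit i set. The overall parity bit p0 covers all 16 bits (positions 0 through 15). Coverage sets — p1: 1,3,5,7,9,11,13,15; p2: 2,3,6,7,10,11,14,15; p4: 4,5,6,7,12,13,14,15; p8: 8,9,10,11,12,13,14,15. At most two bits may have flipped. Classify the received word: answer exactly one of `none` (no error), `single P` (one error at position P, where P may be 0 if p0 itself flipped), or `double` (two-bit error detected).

s1: b1⊕b3⊕b5⊕b7⊕b9⊕b11⊕b13⊕b15 = 0⊕1⊕1⊕0⊕1⊕0⊕0⊕0 = 1
s2: b2⊕b3⊕b6⊕b7⊕b10⊕b11⊕b14⊕b15 = 1⊕1⊕1⊕0⊕1⊕0⊕0⊕0 = 0
s4: b4⊕b5⊕b6⊕b7⊕b12⊕b13⊕b14⊕b15 = 1⊕1⊕1⊕0⊕1⊕0⊕0⊕0 = 0
s8: b8⊕b9⊕b10⊕b11⊕b12⊕b13⊕b14⊕b15 = 0⊕1⊕1⊕0⊕1⊕0⊕0⊕0 = 1
Syndrome (s8...s1) = 1001 → position 9.
Overall parity (XOR of all 16 bits, including p0): 0⊕0⊕1⊕1⊕1⊕1⊕1⊕0⊕0⊕1⊕1⊕0⊕1⊕0⊕0⊕0 = 0
Overall=0, syndrome position=9 → double-bit error detected (uncorrectable).

double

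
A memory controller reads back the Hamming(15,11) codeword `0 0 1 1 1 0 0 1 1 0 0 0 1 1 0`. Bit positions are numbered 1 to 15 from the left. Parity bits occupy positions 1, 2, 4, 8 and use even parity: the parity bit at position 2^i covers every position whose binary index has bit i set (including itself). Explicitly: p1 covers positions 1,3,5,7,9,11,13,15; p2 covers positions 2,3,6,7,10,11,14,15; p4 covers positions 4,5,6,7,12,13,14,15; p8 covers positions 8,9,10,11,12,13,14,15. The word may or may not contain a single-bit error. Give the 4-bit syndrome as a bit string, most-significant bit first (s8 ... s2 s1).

0000

s1: b1⊕b3⊕b5⊕b7⊕b9⊕b11⊕b13⊕b15 = 0⊕1⊕1⊕0⊕1⊕0⊕1⊕0 = 0
s2: b2⊕b3⊕b6⊕b7⊕b10⊕b11⊕b14⊕b15 = 0⊕1⊕0⊕0⊕0⊕0⊕1⊕0 = 0
s4: b4⊕b5⊕b6⊕b7⊕b12⊕b13⊕b14⊕b15 = 1⊕1⊕0⊕0⊕0⊕1⊕1⊕0 = 0
s8: b8⊕b9⊕b10⊕b11⊕b12⊕b13⊕b14⊕b15 = 1⊕1⊕0⊕0⊕0⊕1⊕1⊕0 = 0
Syndrome (s8...s1) = 0000 → position 0 (no error).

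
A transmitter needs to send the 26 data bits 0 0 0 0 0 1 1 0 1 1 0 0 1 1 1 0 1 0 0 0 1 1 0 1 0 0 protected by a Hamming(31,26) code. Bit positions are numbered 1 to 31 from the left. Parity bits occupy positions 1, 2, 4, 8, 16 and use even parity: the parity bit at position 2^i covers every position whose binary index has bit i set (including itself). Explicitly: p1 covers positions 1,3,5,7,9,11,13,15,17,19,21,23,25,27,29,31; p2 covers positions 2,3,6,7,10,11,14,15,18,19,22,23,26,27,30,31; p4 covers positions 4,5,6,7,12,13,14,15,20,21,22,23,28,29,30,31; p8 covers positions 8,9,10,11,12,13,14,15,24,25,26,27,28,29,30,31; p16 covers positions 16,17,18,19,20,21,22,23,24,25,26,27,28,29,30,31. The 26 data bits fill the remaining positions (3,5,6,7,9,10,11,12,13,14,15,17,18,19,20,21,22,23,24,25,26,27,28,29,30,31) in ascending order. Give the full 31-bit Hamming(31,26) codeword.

1001000101101101011101000110100

Place data bits at non-power-of-two positions: b3=0, b5=0, b6=0, b7=0, b9=0, b10=1, b11=1, b12=0, b13=1, b14=1, b15=0, b17=0, b18=1, b19=1, b20=1, b21=0, b22=1, b23=0, b24=0, b25=0, b26=1, b27=1, b28=0, b29=1, b30=0, b31=0.
p1 = XOR of data positions {3,5,7,9,11,13,15,17,19,21,23,25,27,29,31} = 0⊕0⊕0⊕0⊕1⊕1⊕0⊕0⊕1⊕0⊕0⊕0⊕1⊕1⊕0 = 1
p2 = XOR of data positions {3,6,7,10,11,14,15,18,19,22,23,26,27,30,31} = 0⊕0⊕0⊕1⊕1⊕1⊕0⊕1⊕1⊕1⊕0⊕1⊕1⊕0⊕0 = 0
p4 = XOR of data positions {5,6,7,12,13,14,15,20,21,22,23,28,29,30,31} = 0⊕0⊕0⊕0⊕1⊕1⊕0⊕1⊕0⊕1⊕0⊕0⊕1⊕0⊕0 = 1
p8 = XOR of data positions {9,10,11,12,13,14,15,24,25,26,27,28,29,30,31} = 0⊕1⊕1⊕0⊕1⊕1⊕0⊕0⊕0⊕1⊕1⊕0⊕1⊕0⊕0 = 1
p16 = XOR of data positions {17,18,19,20,21,22,23,24,25,26,27,28,29,30,31} = 0⊕1⊕1⊕1⊕0⊕1⊕0⊕0⊕0⊕1⊕1⊕0⊕1⊕0⊕0 = 1
Codeword b1..b31 = 1001000101101101011101000110100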